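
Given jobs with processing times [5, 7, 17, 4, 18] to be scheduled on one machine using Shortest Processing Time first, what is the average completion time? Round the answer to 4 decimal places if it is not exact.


Sort jobs by processing time (SPT order): [4, 5, 7, 17, 18]
Compute completion times sequentially:
  Job 1: processing = 4, completes at 4
  Job 2: processing = 5, completes at 9
  Job 3: processing = 7, completes at 16
  Job 4: processing = 17, completes at 33
  Job 5: processing = 18, completes at 51
Sum of completion times = 113
Average completion time = 113/5 = 22.6

22.6


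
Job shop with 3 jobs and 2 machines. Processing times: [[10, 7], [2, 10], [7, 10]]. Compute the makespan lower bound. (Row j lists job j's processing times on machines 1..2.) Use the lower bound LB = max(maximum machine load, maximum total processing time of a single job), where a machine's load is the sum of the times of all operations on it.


Machine loads:
  Machine 1: 10 + 2 + 7 = 19
  Machine 2: 7 + 10 + 10 = 27
Max machine load = 27
Job totals:
  Job 1: 17
  Job 2: 12
  Job 3: 17
Max job total = 17
Lower bound = max(27, 17) = 27

27


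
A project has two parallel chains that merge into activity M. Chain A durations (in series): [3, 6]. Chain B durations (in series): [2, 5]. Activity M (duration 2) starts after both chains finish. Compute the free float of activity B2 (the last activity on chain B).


ES(B2) = sum of predecessors on chain B = 2
EF(B2) = ES + duration = 2 + 5 = 7
Successor of B2 is M. ES(M) = max(sum(A), sum(B)) = max(9, 7) = 9
Free float = ES(successor) - EF(current) = 9 - 7 = 2

2


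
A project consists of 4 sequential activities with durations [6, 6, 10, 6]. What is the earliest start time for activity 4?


Activity 4 starts after activities 1 through 3 complete.
Predecessor durations: [6, 6, 10]
ES = 6 + 6 + 10 = 22

22


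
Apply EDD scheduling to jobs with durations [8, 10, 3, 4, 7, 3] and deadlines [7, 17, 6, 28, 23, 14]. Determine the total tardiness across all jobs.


Sort by due date (EDD order): [(3, 6), (8, 7), (3, 14), (10, 17), (7, 23), (4, 28)]
Compute completion times and tardiness:
  Job 1: p=3, d=6, C=3, tardiness=max(0,3-6)=0
  Job 2: p=8, d=7, C=11, tardiness=max(0,11-7)=4
  Job 3: p=3, d=14, C=14, tardiness=max(0,14-14)=0
  Job 4: p=10, d=17, C=24, tardiness=max(0,24-17)=7
  Job 5: p=7, d=23, C=31, tardiness=max(0,31-23)=8
  Job 6: p=4, d=28, C=35, tardiness=max(0,35-28)=7
Total tardiness = 26

26


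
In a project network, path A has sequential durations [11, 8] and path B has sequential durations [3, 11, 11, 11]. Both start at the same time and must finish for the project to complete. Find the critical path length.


Path A total = 11 + 8 = 19
Path B total = 3 + 11 + 11 + 11 = 36
Critical path = longest path = max(19, 36) = 36

36


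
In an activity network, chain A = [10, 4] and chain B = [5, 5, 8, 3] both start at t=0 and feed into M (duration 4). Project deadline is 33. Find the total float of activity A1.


Forward pass: ES(A1) = sum of predecessors on chain A = 0
EF = ES + duration = 0 + 10 = 10
Backward pass: LF(M) = deadline = 33; LS(M) = 33 - 4 = 29
LF(A1) = LS(M) - sum(successors on chain A) = 29 - 4 = 25
LS = LF - duration = 25 - 10 = 15
Total float = LS - ES = 15 - 0 = 15

15


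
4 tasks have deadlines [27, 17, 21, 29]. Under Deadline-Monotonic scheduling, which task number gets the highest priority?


Sort tasks by relative deadline (ascending):
  Task 2: deadline = 17
  Task 3: deadline = 21
  Task 1: deadline = 27
  Task 4: deadline = 29
Priority order (highest first): [2, 3, 1, 4]
Highest priority task = 2

2


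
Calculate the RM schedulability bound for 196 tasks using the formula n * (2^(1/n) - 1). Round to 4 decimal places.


Compute 2^(1/196) = 1.0035427259
Subtract 1: 1.0035427259 - 1 = 0.0035427259
Multiply by n: 196 * 0.0035427259 = 0.6943742764
Round to 4 dp: 0.6944

0.6944


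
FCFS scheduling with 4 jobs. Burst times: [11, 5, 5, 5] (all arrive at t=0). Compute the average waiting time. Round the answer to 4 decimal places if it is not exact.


FCFS order (as given): [11, 5, 5, 5]
Waiting times:
  Job 1: wait = 0
  Job 2: wait = 11
  Job 3: wait = 16
  Job 4: wait = 21
Sum of waiting times = 48
Average waiting time = 48/4 = 12.0

12.0


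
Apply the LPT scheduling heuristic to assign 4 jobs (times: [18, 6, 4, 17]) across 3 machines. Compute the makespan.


Sort jobs in decreasing order (LPT): [18, 17, 6, 4]
Assign each job to the least loaded machine:
  Machine 1: jobs [18], load = 18
  Machine 2: jobs [17], load = 17
  Machine 3: jobs [6, 4], load = 10
Makespan = max load = 18

18


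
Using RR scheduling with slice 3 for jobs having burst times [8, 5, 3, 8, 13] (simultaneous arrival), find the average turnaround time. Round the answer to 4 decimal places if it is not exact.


Time quantum = 3
Execution trace:
  J1 runs 3 units, time = 3
  J2 runs 3 units, time = 6
  J3 runs 3 units, time = 9
  J4 runs 3 units, time = 12
  J5 runs 3 units, time = 15
  J1 runs 3 units, time = 18
  J2 runs 2 units, time = 20
  J4 runs 3 units, time = 23
  J5 runs 3 units, time = 26
  J1 runs 2 units, time = 28
  J4 runs 2 units, time = 30
  J5 runs 3 units, time = 33
  J5 runs 3 units, time = 36
  J5 runs 1 units, time = 37
Finish times: [28, 20, 9, 30, 37]
Average turnaround = 124/5 = 24.8

24.8


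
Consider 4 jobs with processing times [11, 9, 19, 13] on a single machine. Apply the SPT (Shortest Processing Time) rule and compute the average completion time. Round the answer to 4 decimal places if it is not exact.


Sort jobs by processing time (SPT order): [9, 11, 13, 19]
Compute completion times sequentially:
  Job 1: processing = 9, completes at 9
  Job 2: processing = 11, completes at 20
  Job 3: processing = 13, completes at 33
  Job 4: processing = 19, completes at 52
Sum of completion times = 114
Average completion time = 114/4 = 28.5

28.5


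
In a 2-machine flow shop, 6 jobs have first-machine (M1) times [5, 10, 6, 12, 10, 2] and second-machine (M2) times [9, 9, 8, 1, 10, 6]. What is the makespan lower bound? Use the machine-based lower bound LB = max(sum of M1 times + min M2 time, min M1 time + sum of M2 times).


LB1 = sum(M1 times) + min(M2 times) = 45 + 1 = 46
LB2 = min(M1 times) + sum(M2 times) = 2 + 43 = 45
Lower bound = max(LB1, LB2) = max(46, 45) = 46

46


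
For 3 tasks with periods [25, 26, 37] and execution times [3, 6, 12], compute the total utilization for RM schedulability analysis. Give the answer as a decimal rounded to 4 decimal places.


Compute individual utilizations (exact fractions):
  Task 1: C/T = 3/25 (approx. 0.12)
  Task 2: C/T = 6/26 = 3/13 (approx. 0.2308)
  Task 3: C/T = 12/37 (approx. 0.3243)
Total utilization U = 3/25 + 3/13 + 12/37 = 8118/12025
Rounded to 4 decimal places: U = 0.6751
RM (Liu & Layland) bound for 3 tasks = 0.779763; compare with U = 8118/12025 (approx. 0.675094)
U <= bound, so schedulable by RM sufficient condition.

0.6751


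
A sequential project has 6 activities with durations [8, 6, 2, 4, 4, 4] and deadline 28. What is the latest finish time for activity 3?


LF(activity 3) = deadline - sum of successor durations
Successors: activities 4 through 6 with durations [4, 4, 4]
Sum of successor durations = 12
LF = 28 - 12 = 16

16


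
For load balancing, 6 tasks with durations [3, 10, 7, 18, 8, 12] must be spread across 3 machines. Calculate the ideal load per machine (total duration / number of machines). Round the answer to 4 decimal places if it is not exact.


Total processing time = 3 + 10 + 7 + 18 + 8 + 12 = 58
Number of machines = 3
Ideal balanced load = 58 / 3 = 19.3333

19.3333


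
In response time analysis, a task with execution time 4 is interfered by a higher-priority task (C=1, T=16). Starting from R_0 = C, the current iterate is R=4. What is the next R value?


R_next = C + ceil(R_prev / T_hp) * C_hp
ceil(4 / 16) = ceil(0.25) = 1
Interference = 1 * 1 = 1
R_next = 4 + 1 = 5

5


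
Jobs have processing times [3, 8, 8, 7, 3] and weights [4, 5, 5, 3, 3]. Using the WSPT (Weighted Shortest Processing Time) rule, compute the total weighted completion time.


Compute p/w ratios and sort ascending (WSPT): [(3, 4), (3, 3), (8, 5), (8, 5), (7, 3)]
Compute weighted completion times:
  Job (p=3,w=4): C=3, w*C=4*3=12
  Job (p=3,w=3): C=6, w*C=3*6=18
  Job (p=8,w=5): C=14, w*C=5*14=70
  Job (p=8,w=5): C=22, w*C=5*22=110
  Job (p=7,w=3): C=29, w*C=3*29=87
Total weighted completion time = 297

297


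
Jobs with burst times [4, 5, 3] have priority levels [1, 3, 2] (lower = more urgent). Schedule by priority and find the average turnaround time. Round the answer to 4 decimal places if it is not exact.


Sort by priority (ascending = highest first):
Order: [(1, 4), (2, 3), (3, 5)]
Completion times:
  Priority 1, burst=4, C=4
  Priority 2, burst=3, C=7
  Priority 3, burst=5, C=12
Average turnaround = 23/3 = 7.6667

7.6667


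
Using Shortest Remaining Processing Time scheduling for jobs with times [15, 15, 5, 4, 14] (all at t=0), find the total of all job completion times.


Since all jobs arrive at t=0, SRPT equals SPT ordering.
SPT order: [4, 5, 14, 15, 15]
Completion times:
  Job 1: p=4, C=4
  Job 2: p=5, C=9
  Job 3: p=14, C=23
  Job 4: p=15, C=38
  Job 5: p=15, C=53
Total completion time = 4 + 9 + 23 + 38 + 53 = 127

127


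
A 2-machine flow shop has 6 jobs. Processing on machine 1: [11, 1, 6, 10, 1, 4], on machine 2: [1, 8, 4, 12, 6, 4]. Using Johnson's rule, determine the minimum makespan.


Apply Johnson's rule:
  Group 1 (a <= b): [(2, 1, 8), (5, 1, 6), (6, 4, 4), (4, 10, 12)]
  Group 2 (a > b): [(3, 6, 4), (1, 11, 1)]
Optimal job order: [2, 5, 6, 4, 3, 1]
Schedule:
  Job 2: M1 done at 1, M2 done at 9
  Job 5: M1 done at 2, M2 done at 15
  Job 6: M1 done at 6, M2 done at 19
  Job 4: M1 done at 16, M2 done at 31
  Job 3: M1 done at 22, M2 done at 35
  Job 1: M1 done at 33, M2 done at 36
Makespan = 36

36


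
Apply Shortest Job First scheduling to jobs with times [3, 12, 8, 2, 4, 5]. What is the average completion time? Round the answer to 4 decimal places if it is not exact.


SJF order (ascending): [2, 3, 4, 5, 8, 12]
Completion times:
  Job 1: burst=2, C=2
  Job 2: burst=3, C=5
  Job 3: burst=4, C=9
  Job 4: burst=5, C=14
  Job 5: burst=8, C=22
  Job 6: burst=12, C=34
Average completion = 86/6 = 14.3333

14.3333


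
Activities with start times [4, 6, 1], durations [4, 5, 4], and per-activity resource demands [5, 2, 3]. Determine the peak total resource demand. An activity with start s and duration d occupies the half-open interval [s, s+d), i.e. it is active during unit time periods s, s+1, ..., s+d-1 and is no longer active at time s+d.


Each activity i is active on [start_i, start_i + duration_i).
Compute total resource usage per time slot:
  t=0: active resources = [], total = 0
  t=1: active resources = [3], total = 3
  t=2: active resources = [3], total = 3
  t=3: active resources = [3], total = 3
  t=4: active resources = [5, 3], total = 8
  t=5: active resources = [5], total = 5
  t=6: active resources = [5, 2], total = 7
  t=7: active resources = [5, 2], total = 7
  t=8: active resources = [2], total = 2
  t=9: active resources = [2], total = 2
  t=10: active resources = [2], total = 2
Peak resource demand = 8

8


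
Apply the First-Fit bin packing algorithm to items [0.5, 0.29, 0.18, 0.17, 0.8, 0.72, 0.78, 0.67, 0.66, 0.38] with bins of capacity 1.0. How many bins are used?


Place items sequentially using First-Fit:
  Item 0.5 -> new Bin 1
  Item 0.29 -> Bin 1 (now 0.79)
  Item 0.18 -> Bin 1 (now 0.97)
  Item 0.17 -> new Bin 2
  Item 0.8 -> Bin 2 (now 0.97)
  Item 0.72 -> new Bin 3
  Item 0.78 -> new Bin 4
  Item 0.67 -> new Bin 5
  Item 0.66 -> new Bin 6
  Item 0.38 -> new Bin 7
Total bins used = 7

7


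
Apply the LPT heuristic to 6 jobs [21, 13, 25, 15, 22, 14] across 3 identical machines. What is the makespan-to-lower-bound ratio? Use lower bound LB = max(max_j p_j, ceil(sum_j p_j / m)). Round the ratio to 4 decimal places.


LPT order: [25, 22, 21, 15, 14, 13]
Machine loads after assignment: [38, 36, 36]
LPT makespan = 38
Lower bound = max(max_job, ceil(total/3)) = max(25, 37) = 37
Ratio = 38 / 37 = 1.027

1.027


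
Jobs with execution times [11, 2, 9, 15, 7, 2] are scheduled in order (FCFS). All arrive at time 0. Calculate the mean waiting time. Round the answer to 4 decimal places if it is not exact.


FCFS order (as given): [11, 2, 9, 15, 7, 2]
Waiting times:
  Job 1: wait = 0
  Job 2: wait = 11
  Job 3: wait = 13
  Job 4: wait = 22
  Job 5: wait = 37
  Job 6: wait = 44
Sum of waiting times = 127
Average waiting time = 127/6 = 21.1667

21.1667


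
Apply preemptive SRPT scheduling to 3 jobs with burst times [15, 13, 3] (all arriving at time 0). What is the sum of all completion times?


Since all jobs arrive at t=0, SRPT equals SPT ordering.
SPT order: [3, 13, 15]
Completion times:
  Job 1: p=3, C=3
  Job 2: p=13, C=16
  Job 3: p=15, C=31
Total completion time = 3 + 16 + 31 = 50

50


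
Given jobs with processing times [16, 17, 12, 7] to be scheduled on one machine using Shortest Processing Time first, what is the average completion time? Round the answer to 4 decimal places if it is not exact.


Sort jobs by processing time (SPT order): [7, 12, 16, 17]
Compute completion times sequentially:
  Job 1: processing = 7, completes at 7
  Job 2: processing = 12, completes at 19
  Job 3: processing = 16, completes at 35
  Job 4: processing = 17, completes at 52
Sum of completion times = 113
Average completion time = 113/4 = 28.25

28.25


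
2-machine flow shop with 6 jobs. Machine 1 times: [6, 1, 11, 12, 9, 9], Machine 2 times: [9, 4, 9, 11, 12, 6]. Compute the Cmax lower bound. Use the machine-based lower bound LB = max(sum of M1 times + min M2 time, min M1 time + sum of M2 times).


LB1 = sum(M1 times) + min(M2 times) = 48 + 4 = 52
LB2 = min(M1 times) + sum(M2 times) = 1 + 51 = 52
Lower bound = max(LB1, LB2) = max(52, 52) = 52

52


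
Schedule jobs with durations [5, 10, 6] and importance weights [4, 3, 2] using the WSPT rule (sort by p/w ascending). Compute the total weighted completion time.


Compute p/w ratios and sort ascending (WSPT): [(5, 4), (6, 2), (10, 3)]
Compute weighted completion times:
  Job (p=5,w=4): C=5, w*C=4*5=20
  Job (p=6,w=2): C=11, w*C=2*11=22
  Job (p=10,w=3): C=21, w*C=3*21=63
Total weighted completion time = 105

105


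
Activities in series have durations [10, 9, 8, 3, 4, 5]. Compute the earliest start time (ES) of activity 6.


Activity 6 starts after activities 1 through 5 complete.
Predecessor durations: [10, 9, 8, 3, 4]
ES = 10 + 9 + 8 + 3 + 4 = 34

34


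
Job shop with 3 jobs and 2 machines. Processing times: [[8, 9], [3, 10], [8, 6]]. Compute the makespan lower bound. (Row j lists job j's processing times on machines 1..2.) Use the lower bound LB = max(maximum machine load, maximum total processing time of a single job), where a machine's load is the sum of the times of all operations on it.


Machine loads:
  Machine 1: 8 + 3 + 8 = 19
  Machine 2: 9 + 10 + 6 = 25
Max machine load = 25
Job totals:
  Job 1: 17
  Job 2: 13
  Job 3: 14
Max job total = 17
Lower bound = max(25, 17) = 25

25


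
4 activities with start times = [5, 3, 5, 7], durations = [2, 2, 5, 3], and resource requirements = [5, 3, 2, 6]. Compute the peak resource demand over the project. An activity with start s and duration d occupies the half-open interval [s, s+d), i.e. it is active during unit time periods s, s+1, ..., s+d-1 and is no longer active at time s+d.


Each activity i is active on [start_i, start_i + duration_i).
Compute total resource usage per time slot:
  t=0: active resources = [], total = 0
  t=1: active resources = [], total = 0
  t=2: active resources = [], total = 0
  t=3: active resources = [3], total = 3
  t=4: active resources = [3], total = 3
  t=5: active resources = [5, 2], total = 7
  t=6: active resources = [5, 2], total = 7
  t=7: active resources = [2, 6], total = 8
  t=8: active resources = [2, 6], total = 8
  t=9: active resources = [2, 6], total = 8
Peak resource demand = 8

8


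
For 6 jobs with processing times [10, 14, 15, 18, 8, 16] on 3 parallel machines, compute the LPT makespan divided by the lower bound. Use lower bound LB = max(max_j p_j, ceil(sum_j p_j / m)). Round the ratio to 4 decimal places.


LPT order: [18, 16, 15, 14, 10, 8]
Machine loads after assignment: [26, 26, 29]
LPT makespan = 29
Lower bound = max(max_job, ceil(total/3)) = max(18, 27) = 27
Ratio = 29 / 27 = 1.0741

1.0741


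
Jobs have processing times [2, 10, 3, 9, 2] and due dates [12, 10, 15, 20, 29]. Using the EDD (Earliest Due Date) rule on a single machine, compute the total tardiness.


Sort by due date (EDD order): [(10, 10), (2, 12), (3, 15), (9, 20), (2, 29)]
Compute completion times and tardiness:
  Job 1: p=10, d=10, C=10, tardiness=max(0,10-10)=0
  Job 2: p=2, d=12, C=12, tardiness=max(0,12-12)=0
  Job 3: p=3, d=15, C=15, tardiness=max(0,15-15)=0
  Job 4: p=9, d=20, C=24, tardiness=max(0,24-20)=4
  Job 5: p=2, d=29, C=26, tardiness=max(0,26-29)=0
Total tardiness = 4

4


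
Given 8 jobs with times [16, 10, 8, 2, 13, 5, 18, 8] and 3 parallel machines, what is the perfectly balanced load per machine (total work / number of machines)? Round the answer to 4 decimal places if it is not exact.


Total processing time = 16 + 10 + 8 + 2 + 13 + 5 + 18 + 8 = 80
Number of machines = 3
Ideal balanced load = 80 / 3 = 26.6667

26.6667


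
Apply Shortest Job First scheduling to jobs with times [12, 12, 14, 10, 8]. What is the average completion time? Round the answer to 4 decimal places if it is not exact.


SJF order (ascending): [8, 10, 12, 12, 14]
Completion times:
  Job 1: burst=8, C=8
  Job 2: burst=10, C=18
  Job 3: burst=12, C=30
  Job 4: burst=12, C=42
  Job 5: burst=14, C=56
Average completion = 154/5 = 30.8

30.8


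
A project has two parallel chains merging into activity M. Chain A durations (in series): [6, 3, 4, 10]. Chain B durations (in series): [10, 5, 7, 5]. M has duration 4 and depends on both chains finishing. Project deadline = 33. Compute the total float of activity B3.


Forward pass: ES(B3) = sum of predecessors on chain B = 15
EF = ES + duration = 15 + 7 = 22
Backward pass: LF(M) = deadline = 33; LS(M) = 33 - 4 = 29
LF(B3) = LS(M) - sum(successors on chain B) = 29 - 5 = 24
LS = LF - duration = 24 - 7 = 17
Total float = LS - ES = 17 - 15 = 2

2


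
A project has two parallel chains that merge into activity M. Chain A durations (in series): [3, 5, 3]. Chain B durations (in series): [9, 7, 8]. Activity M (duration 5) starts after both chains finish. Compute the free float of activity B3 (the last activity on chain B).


ES(B3) = sum of predecessors on chain B = 16
EF(B3) = ES + duration = 16 + 8 = 24
Successor of B3 is M. ES(M) = max(sum(A), sum(B)) = max(11, 24) = 24
Free float = ES(successor) - EF(current) = 24 - 24 = 0

0


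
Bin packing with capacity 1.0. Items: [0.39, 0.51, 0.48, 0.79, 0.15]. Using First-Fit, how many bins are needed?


Place items sequentially using First-Fit:
  Item 0.39 -> new Bin 1
  Item 0.51 -> Bin 1 (now 0.9)
  Item 0.48 -> new Bin 2
  Item 0.79 -> new Bin 3
  Item 0.15 -> Bin 2 (now 0.63)
Total bins used = 3

3


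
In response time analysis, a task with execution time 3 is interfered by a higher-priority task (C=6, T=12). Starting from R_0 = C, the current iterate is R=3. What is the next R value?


R_next = C + ceil(R_prev / T_hp) * C_hp
ceil(3 / 12) = ceil(0.25) = 1
Interference = 1 * 6 = 6
R_next = 3 + 6 = 9

9


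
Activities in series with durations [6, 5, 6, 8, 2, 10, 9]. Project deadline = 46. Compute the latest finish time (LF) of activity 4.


LF(activity 4) = deadline - sum of successor durations
Successors: activities 5 through 7 with durations [2, 10, 9]
Sum of successor durations = 21
LF = 46 - 21 = 25

25


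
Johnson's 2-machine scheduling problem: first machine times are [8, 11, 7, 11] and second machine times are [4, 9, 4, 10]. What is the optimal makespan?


Apply Johnson's rule:
  Group 1 (a <= b): []
  Group 2 (a > b): [(4, 11, 10), (2, 11, 9), (1, 8, 4), (3, 7, 4)]
Optimal job order: [4, 2, 1, 3]
Schedule:
  Job 4: M1 done at 11, M2 done at 21
  Job 2: M1 done at 22, M2 done at 31
  Job 1: M1 done at 30, M2 done at 35
  Job 3: M1 done at 37, M2 done at 41
Makespan = 41

41


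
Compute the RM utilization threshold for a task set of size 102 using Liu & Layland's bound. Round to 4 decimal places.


Compute 2^(1/102) = 1.0068187028
Subtract 1: 1.0068187028 - 1 = 0.0068187028
Multiply by n: 102 * 0.0068187028 = 0.6955076856
Round to 4 dp: 0.6955

0.6955


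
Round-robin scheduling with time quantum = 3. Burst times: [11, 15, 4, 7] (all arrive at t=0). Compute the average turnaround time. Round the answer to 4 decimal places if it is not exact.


Time quantum = 3
Execution trace:
  J1 runs 3 units, time = 3
  J2 runs 3 units, time = 6
  J3 runs 3 units, time = 9
  J4 runs 3 units, time = 12
  J1 runs 3 units, time = 15
  J2 runs 3 units, time = 18
  J3 runs 1 units, time = 19
  J4 runs 3 units, time = 22
  J1 runs 3 units, time = 25
  J2 runs 3 units, time = 28
  J4 runs 1 units, time = 29
  J1 runs 2 units, time = 31
  J2 runs 3 units, time = 34
  J2 runs 3 units, time = 37
Finish times: [31, 37, 19, 29]
Average turnaround = 116/4 = 29.0

29.0


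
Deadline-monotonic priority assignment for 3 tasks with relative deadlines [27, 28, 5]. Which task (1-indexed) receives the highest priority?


Sort tasks by relative deadline (ascending):
  Task 3: deadline = 5
  Task 1: deadline = 27
  Task 2: deadline = 28
Priority order (highest first): [3, 1, 2]
Highest priority task = 3

3


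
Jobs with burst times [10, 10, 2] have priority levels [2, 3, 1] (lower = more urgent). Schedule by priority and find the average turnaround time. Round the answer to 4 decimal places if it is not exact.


Sort by priority (ascending = highest first):
Order: [(1, 2), (2, 10), (3, 10)]
Completion times:
  Priority 1, burst=2, C=2
  Priority 2, burst=10, C=12
  Priority 3, burst=10, C=22
Average turnaround = 36/3 = 12.0

12.0


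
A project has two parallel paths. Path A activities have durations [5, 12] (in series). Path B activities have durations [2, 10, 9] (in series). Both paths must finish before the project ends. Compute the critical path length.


Path A total = 5 + 12 = 17
Path B total = 2 + 10 + 9 = 21
Critical path = longest path = max(17, 21) = 21

21


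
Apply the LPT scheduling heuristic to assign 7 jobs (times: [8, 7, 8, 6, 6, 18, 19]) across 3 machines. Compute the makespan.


Sort jobs in decreasing order (LPT): [19, 18, 8, 8, 7, 6, 6]
Assign each job to the least loaded machine:
  Machine 1: jobs [19, 6], load = 25
  Machine 2: jobs [18, 6], load = 24
  Machine 3: jobs [8, 8, 7], load = 23
Makespan = max load = 25

25


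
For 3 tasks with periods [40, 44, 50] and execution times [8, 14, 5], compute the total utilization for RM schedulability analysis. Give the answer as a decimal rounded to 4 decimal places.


Compute individual utilizations (exact fractions):
  Task 1: C/T = 8/40 = 1/5 (approx. 0.2)
  Task 2: C/T = 14/44 = 7/22 (approx. 0.3182)
  Task 3: C/T = 5/50 = 1/10 (approx. 0.1)
Total utilization U = 1/5 + 7/22 + 1/10 = 34/55
Rounded to 4 decimal places: U = 0.6182
RM (Liu & Layland) bound for 3 tasks = 0.779763; compare with U = 34/55 (approx. 0.618182)
U <= bound, so schedulable by RM sufficient condition.

0.6182


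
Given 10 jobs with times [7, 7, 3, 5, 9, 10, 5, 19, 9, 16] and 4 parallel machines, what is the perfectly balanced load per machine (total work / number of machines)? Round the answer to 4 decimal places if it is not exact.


Total processing time = 7 + 7 + 3 + 5 + 9 + 10 + 5 + 19 + 9 + 16 = 90
Number of machines = 4
Ideal balanced load = 90 / 4 = 22.5

22.5


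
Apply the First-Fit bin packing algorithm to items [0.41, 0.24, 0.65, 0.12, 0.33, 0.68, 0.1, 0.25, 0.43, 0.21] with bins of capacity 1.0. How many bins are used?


Place items sequentially using First-Fit:
  Item 0.41 -> new Bin 1
  Item 0.24 -> Bin 1 (now 0.65)
  Item 0.65 -> new Bin 2
  Item 0.12 -> Bin 1 (now 0.77)
  Item 0.33 -> Bin 2 (now 0.98)
  Item 0.68 -> new Bin 3
  Item 0.1 -> Bin 1 (now 0.87)
  Item 0.25 -> Bin 3 (now 0.93)
  Item 0.43 -> new Bin 4
  Item 0.21 -> Bin 4 (now 0.64)
Total bins used = 4

4


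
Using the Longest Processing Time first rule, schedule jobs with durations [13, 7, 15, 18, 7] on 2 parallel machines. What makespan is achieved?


Sort jobs in decreasing order (LPT): [18, 15, 13, 7, 7]
Assign each job to the least loaded machine:
  Machine 1: jobs [18, 7, 7], load = 32
  Machine 2: jobs [15, 13], load = 28
Makespan = max load = 32

32


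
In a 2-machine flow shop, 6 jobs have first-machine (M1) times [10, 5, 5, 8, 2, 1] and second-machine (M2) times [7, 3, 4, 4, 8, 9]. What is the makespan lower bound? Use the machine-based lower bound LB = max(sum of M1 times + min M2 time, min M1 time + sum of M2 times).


LB1 = sum(M1 times) + min(M2 times) = 31 + 3 = 34
LB2 = min(M1 times) + sum(M2 times) = 1 + 35 = 36
Lower bound = max(LB1, LB2) = max(34, 36) = 36

36


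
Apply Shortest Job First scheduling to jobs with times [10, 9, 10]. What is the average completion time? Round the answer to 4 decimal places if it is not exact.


SJF order (ascending): [9, 10, 10]
Completion times:
  Job 1: burst=9, C=9
  Job 2: burst=10, C=19
  Job 3: burst=10, C=29
Average completion = 57/3 = 19.0

19.0


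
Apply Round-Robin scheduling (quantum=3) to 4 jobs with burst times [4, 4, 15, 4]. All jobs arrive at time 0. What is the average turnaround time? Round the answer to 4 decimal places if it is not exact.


Time quantum = 3
Execution trace:
  J1 runs 3 units, time = 3
  J2 runs 3 units, time = 6
  J3 runs 3 units, time = 9
  J4 runs 3 units, time = 12
  J1 runs 1 units, time = 13
  J2 runs 1 units, time = 14
  J3 runs 3 units, time = 17
  J4 runs 1 units, time = 18
  J3 runs 3 units, time = 21
  J3 runs 3 units, time = 24
  J3 runs 3 units, time = 27
Finish times: [13, 14, 27, 18]
Average turnaround = 72/4 = 18.0

18.0


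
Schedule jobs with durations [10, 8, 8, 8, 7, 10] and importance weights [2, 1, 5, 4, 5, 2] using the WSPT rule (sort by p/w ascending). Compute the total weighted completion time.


Compute p/w ratios and sort ascending (WSPT): [(7, 5), (8, 5), (8, 4), (10, 2), (10, 2), (8, 1)]
Compute weighted completion times:
  Job (p=7,w=5): C=7, w*C=5*7=35
  Job (p=8,w=5): C=15, w*C=5*15=75
  Job (p=8,w=4): C=23, w*C=4*23=92
  Job (p=10,w=2): C=33, w*C=2*33=66
  Job (p=10,w=2): C=43, w*C=2*43=86
  Job (p=8,w=1): C=51, w*C=1*51=51
Total weighted completion time = 405

405


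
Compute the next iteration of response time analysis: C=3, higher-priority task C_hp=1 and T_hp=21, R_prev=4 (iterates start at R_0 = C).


R_next = C + ceil(R_prev / T_hp) * C_hp
ceil(4 / 21) = ceil(0.1905) = 1
Interference = 1 * 1 = 1
R_next = 3 + 1 = 4
R_next = R_prev, so the iteration has converged (response time = 4).

4


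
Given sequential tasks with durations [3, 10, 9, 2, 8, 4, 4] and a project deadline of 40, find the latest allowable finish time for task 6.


LF(activity 6) = deadline - sum of successor durations
Successors: activities 7 through 7 with durations [4]
Sum of successor durations = 4
LF = 40 - 4 = 36

36


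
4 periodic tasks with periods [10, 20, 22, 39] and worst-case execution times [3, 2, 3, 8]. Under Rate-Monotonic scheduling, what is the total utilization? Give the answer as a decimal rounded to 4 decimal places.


Compute individual utilizations (exact fractions):
  Task 1: C/T = 3/10 (approx. 0.3)
  Task 2: C/T = 2/20 = 1/10 (approx. 0.1)
  Task 3: C/T = 3/22 (approx. 0.1364)
  Task 4: C/T = 8/39 (approx. 0.2051)
Total utilization U = 3/10 + 1/10 + 3/22 + 8/39 = 3181/4290
Rounded to 4 decimal places: U = 0.7415
RM (Liu & Layland) bound for 4 tasks = 0.756828; compare with U = 3181/4290 (approx. 0.741492)
U <= bound, so schedulable by RM sufficient condition.

0.7415


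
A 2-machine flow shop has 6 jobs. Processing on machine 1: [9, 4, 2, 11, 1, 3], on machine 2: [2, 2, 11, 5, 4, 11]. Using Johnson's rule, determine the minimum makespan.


Apply Johnson's rule:
  Group 1 (a <= b): [(5, 1, 4), (3, 2, 11), (6, 3, 11)]
  Group 2 (a > b): [(4, 11, 5), (1, 9, 2), (2, 4, 2)]
Optimal job order: [5, 3, 6, 4, 1, 2]
Schedule:
  Job 5: M1 done at 1, M2 done at 5
  Job 3: M1 done at 3, M2 done at 16
  Job 6: M1 done at 6, M2 done at 27
  Job 4: M1 done at 17, M2 done at 32
  Job 1: M1 done at 26, M2 done at 34
  Job 2: M1 done at 30, M2 done at 36
Makespan = 36

36


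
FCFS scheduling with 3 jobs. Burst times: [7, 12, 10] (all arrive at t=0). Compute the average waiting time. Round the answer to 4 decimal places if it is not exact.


FCFS order (as given): [7, 12, 10]
Waiting times:
  Job 1: wait = 0
  Job 2: wait = 7
  Job 3: wait = 19
Sum of waiting times = 26
Average waiting time = 26/3 = 8.6667

8.6667


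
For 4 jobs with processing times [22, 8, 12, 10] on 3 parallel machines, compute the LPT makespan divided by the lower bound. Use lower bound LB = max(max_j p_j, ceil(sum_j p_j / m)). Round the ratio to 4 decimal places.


LPT order: [22, 12, 10, 8]
Machine loads after assignment: [22, 12, 18]
LPT makespan = 22
Lower bound = max(max_job, ceil(total/3)) = max(22, 18) = 22
Ratio = 22 / 22 = 1.0

1.0


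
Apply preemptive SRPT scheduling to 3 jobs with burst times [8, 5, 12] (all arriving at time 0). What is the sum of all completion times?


Since all jobs arrive at t=0, SRPT equals SPT ordering.
SPT order: [5, 8, 12]
Completion times:
  Job 1: p=5, C=5
  Job 2: p=8, C=13
  Job 3: p=12, C=25
Total completion time = 5 + 13 + 25 = 43

43


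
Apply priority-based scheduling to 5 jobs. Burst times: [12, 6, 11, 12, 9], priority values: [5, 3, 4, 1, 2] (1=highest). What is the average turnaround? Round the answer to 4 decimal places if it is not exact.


Sort by priority (ascending = highest first):
Order: [(1, 12), (2, 9), (3, 6), (4, 11), (5, 12)]
Completion times:
  Priority 1, burst=12, C=12
  Priority 2, burst=9, C=21
  Priority 3, burst=6, C=27
  Priority 4, burst=11, C=38
  Priority 5, burst=12, C=50
Average turnaround = 148/5 = 29.6

29.6


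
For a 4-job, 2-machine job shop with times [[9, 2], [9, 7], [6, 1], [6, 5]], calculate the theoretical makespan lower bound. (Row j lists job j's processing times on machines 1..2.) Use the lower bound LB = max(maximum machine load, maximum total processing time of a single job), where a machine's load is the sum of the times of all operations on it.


Machine loads:
  Machine 1: 9 + 9 + 6 + 6 = 30
  Machine 2: 2 + 7 + 1 + 5 = 15
Max machine load = 30
Job totals:
  Job 1: 11
  Job 2: 16
  Job 3: 7
  Job 4: 11
Max job total = 16
Lower bound = max(30, 16) = 30

30


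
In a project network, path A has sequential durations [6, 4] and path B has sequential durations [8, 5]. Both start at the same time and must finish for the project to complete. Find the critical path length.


Path A total = 6 + 4 = 10
Path B total = 8 + 5 = 13
Critical path = longest path = max(10, 13) = 13

13


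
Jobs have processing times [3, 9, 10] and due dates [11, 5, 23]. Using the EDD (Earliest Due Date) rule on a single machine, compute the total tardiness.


Sort by due date (EDD order): [(9, 5), (3, 11), (10, 23)]
Compute completion times and tardiness:
  Job 1: p=9, d=5, C=9, tardiness=max(0,9-5)=4
  Job 2: p=3, d=11, C=12, tardiness=max(0,12-11)=1
  Job 3: p=10, d=23, C=22, tardiness=max(0,22-23)=0
Total tardiness = 5

5


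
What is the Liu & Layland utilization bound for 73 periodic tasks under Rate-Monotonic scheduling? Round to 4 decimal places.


Compute 2^(1/73) = 1.0095403890
Subtract 1: 1.0095403890 - 1 = 0.0095403890
Multiply by n: 73 * 0.0095403890 = 0.6964483970
Round to 4 dp: 0.6964

0.6964


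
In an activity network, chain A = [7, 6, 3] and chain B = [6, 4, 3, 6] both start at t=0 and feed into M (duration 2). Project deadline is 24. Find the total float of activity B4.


Forward pass: ES(B4) = sum of predecessors on chain B = 13
EF = ES + duration = 13 + 6 = 19
Backward pass: LF(M) = deadline = 24; LS(M) = 24 - 2 = 22
LF(B4) = LS(M) - sum(successors on chain B) = 22 - 0 = 22
LS = LF - duration = 22 - 6 = 16
Total float = LS - ES = 16 - 13 = 3

3


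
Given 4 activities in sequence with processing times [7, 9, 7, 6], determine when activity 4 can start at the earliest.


Activity 4 starts after activities 1 through 3 complete.
Predecessor durations: [7, 9, 7]
ES = 7 + 9 + 7 = 23

23


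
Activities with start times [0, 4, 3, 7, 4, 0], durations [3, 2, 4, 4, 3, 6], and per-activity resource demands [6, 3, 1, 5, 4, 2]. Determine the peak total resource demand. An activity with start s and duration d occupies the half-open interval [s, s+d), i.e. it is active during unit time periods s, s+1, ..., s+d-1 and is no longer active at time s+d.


Each activity i is active on [start_i, start_i + duration_i).
Compute total resource usage per time slot:
  t=0: active resources = [6, 2], total = 8
  t=1: active resources = [6, 2], total = 8
  t=2: active resources = [6, 2], total = 8
  t=3: active resources = [1, 2], total = 3
  t=4: active resources = [3, 1, 4, 2], total = 10
  t=5: active resources = [3, 1, 4, 2], total = 10
  t=6: active resources = [1, 4], total = 5
  t=7: active resources = [5], total = 5
  t=8: active resources = [5], total = 5
  t=9: active resources = [5], total = 5
  t=10: active resources = [5], total = 5
Peak resource demand = 10

10


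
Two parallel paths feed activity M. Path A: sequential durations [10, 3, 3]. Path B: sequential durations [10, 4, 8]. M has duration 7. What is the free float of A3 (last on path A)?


ES(A3) = sum of predecessors on chain A = 13
EF(A3) = ES + duration = 13 + 3 = 16
Successor of A3 is M. ES(M) = max(sum(A), sum(B)) = max(16, 22) = 22
Free float = ES(successor) - EF(current) = 22 - 16 = 6

6


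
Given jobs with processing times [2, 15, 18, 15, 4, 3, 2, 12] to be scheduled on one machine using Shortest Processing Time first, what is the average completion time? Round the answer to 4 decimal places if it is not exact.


Sort jobs by processing time (SPT order): [2, 2, 3, 4, 12, 15, 15, 18]
Compute completion times sequentially:
  Job 1: processing = 2, completes at 2
  Job 2: processing = 2, completes at 4
  Job 3: processing = 3, completes at 7
  Job 4: processing = 4, completes at 11
  Job 5: processing = 12, completes at 23
  Job 6: processing = 15, completes at 38
  Job 7: processing = 15, completes at 53
  Job 8: processing = 18, completes at 71
Sum of completion times = 209
Average completion time = 209/8 = 26.125

26.125


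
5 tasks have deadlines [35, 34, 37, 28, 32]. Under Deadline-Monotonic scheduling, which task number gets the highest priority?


Sort tasks by relative deadline (ascending):
  Task 4: deadline = 28
  Task 5: deadline = 32
  Task 2: deadline = 34
  Task 1: deadline = 35
  Task 3: deadline = 37
Priority order (highest first): [4, 5, 2, 1, 3]
Highest priority task = 4

4


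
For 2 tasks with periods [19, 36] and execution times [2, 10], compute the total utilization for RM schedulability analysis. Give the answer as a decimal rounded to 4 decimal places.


Compute individual utilizations (exact fractions):
  Task 1: C/T = 2/19 (approx. 0.1053)
  Task 2: C/T = 10/36 = 5/18 (approx. 0.2778)
Total utilization U = 2/19 + 5/18 = 131/342
Rounded to 4 decimal places: U = 0.3830
RM (Liu & Layland) bound for 2 tasks = 0.828427; compare with U = 131/342 (approx. 0.383041)
U <= bound, so schedulable by RM sufficient condition.

0.3830


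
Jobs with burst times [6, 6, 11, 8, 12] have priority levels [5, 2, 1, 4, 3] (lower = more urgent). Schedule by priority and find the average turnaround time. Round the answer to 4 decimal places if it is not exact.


Sort by priority (ascending = highest first):
Order: [(1, 11), (2, 6), (3, 12), (4, 8), (5, 6)]
Completion times:
  Priority 1, burst=11, C=11
  Priority 2, burst=6, C=17
  Priority 3, burst=12, C=29
  Priority 4, burst=8, C=37
  Priority 5, burst=6, C=43
Average turnaround = 137/5 = 27.4

27.4


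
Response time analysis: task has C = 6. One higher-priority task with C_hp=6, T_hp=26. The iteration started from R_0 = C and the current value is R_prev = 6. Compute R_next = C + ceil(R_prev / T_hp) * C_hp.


R_next = C + ceil(R_prev / T_hp) * C_hp
ceil(6 / 26) = ceil(0.2308) = 1
Interference = 1 * 6 = 6
R_next = 6 + 6 = 12

12


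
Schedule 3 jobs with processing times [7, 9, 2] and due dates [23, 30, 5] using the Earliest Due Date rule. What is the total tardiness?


Sort by due date (EDD order): [(2, 5), (7, 23), (9, 30)]
Compute completion times and tardiness:
  Job 1: p=2, d=5, C=2, tardiness=max(0,2-5)=0
  Job 2: p=7, d=23, C=9, tardiness=max(0,9-23)=0
  Job 3: p=9, d=30, C=18, tardiness=max(0,18-30)=0
Total tardiness = 0

0


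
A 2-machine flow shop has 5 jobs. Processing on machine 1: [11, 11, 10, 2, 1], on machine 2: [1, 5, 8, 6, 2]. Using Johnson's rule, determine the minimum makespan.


Apply Johnson's rule:
  Group 1 (a <= b): [(5, 1, 2), (4, 2, 6)]
  Group 2 (a > b): [(3, 10, 8), (2, 11, 5), (1, 11, 1)]
Optimal job order: [5, 4, 3, 2, 1]
Schedule:
  Job 5: M1 done at 1, M2 done at 3
  Job 4: M1 done at 3, M2 done at 9
  Job 3: M1 done at 13, M2 done at 21
  Job 2: M1 done at 24, M2 done at 29
  Job 1: M1 done at 35, M2 done at 36
Makespan = 36

36


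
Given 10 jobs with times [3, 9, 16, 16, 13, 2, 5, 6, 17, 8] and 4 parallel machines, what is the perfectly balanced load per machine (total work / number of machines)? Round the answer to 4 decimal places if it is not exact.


Total processing time = 3 + 9 + 16 + 16 + 13 + 2 + 5 + 6 + 17 + 8 = 95
Number of machines = 4
Ideal balanced load = 95 / 4 = 23.75

23.75


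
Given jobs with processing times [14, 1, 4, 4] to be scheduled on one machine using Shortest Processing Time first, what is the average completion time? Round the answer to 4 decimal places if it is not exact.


Sort jobs by processing time (SPT order): [1, 4, 4, 14]
Compute completion times sequentially:
  Job 1: processing = 1, completes at 1
  Job 2: processing = 4, completes at 5
  Job 3: processing = 4, completes at 9
  Job 4: processing = 14, completes at 23
Sum of completion times = 38
Average completion time = 38/4 = 9.5

9.5


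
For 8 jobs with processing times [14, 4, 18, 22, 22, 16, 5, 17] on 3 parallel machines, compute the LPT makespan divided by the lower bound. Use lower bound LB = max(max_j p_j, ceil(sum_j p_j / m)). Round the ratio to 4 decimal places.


LPT order: [22, 22, 18, 17, 16, 14, 5, 4]
Machine loads after assignment: [38, 40, 40]
LPT makespan = 40
Lower bound = max(max_job, ceil(total/3)) = max(22, 40) = 40
Ratio = 40 / 40 = 1.0

1.0


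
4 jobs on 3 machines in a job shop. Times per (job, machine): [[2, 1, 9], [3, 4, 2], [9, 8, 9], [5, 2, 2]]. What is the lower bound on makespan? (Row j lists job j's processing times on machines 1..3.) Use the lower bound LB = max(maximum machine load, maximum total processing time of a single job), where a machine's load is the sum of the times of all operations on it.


Machine loads:
  Machine 1: 2 + 3 + 9 + 5 = 19
  Machine 2: 1 + 4 + 8 + 2 = 15
  Machine 3: 9 + 2 + 9 + 2 = 22
Max machine load = 22
Job totals:
  Job 1: 12
  Job 2: 9
  Job 3: 26
  Job 4: 9
Max job total = 26
Lower bound = max(22, 26) = 26

26


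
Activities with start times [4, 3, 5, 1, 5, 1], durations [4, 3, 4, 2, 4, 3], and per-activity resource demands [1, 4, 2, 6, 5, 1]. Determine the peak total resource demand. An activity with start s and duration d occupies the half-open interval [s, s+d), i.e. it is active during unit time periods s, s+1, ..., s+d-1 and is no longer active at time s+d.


Each activity i is active on [start_i, start_i + duration_i).
Compute total resource usage per time slot:
  t=0: active resources = [], total = 0
  t=1: active resources = [6, 1], total = 7
  t=2: active resources = [6, 1], total = 7
  t=3: active resources = [4, 1], total = 5
  t=4: active resources = [1, 4], total = 5
  t=5: active resources = [1, 4, 2, 5], total = 12
  t=6: active resources = [1, 2, 5], total = 8
  t=7: active resources = [1, 2, 5], total = 8
  t=8: active resources = [2, 5], total = 7
Peak resource demand = 12

12
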